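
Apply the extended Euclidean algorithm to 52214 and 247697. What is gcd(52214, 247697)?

1

Repeated division:
247697 = 4*52214 + 38841
52214 = 1*38841 + 13373
38841 = 2*13373 + 12095
13373 = 1*12095 + 1278
12095 = 9*1278 + 593
1278 = 2*593 + 92
593 = 6*92 + 41
92 = 2*41 + 10
41 = 4*10 + 1
10 = 10*1 + 0
gcd(52214, 247697) = 1.
Working backward:
1 = 41 − 4·10
1 = −4·92 + 9·41
1 = 9·593 − 58·92
1 = −58·1278 + 125·593
1 = 125·12095 − 1183·1278
1 = −1183·13373 + 1308·12095
1 = 1308·38841 − 3799·13373
1 = −3799·52214 + 5107·38841
1 = 5107·247697 − 24227·52214
So 1 = (5107)·247697 + (-24227)·52214.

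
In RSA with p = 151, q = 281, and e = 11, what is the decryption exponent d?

19091

φ(n) = (p−1)(q−1) = 150·280 = 42000.
Need d with 11·d ≡ 1 (mod 42000). Apply the extended Euclidean algorithm:
42000 = 3818·11 + 2
11 = 5·2 + 1
2 = 2·1 + 0
Back-substitute:
1 = 11 − 5·2
1 = −5·42000 + 19091·11
So 11·19091 ≡ 1 (mod 42000), hence d = 19091.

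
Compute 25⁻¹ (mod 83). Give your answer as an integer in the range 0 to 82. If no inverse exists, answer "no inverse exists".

10

Apply the Euclidean algorithm to 83 and 25:
83 = 3×25 + 8
25 = 3×8 + 1
8 = 8×1 + 0
The gcd is 1. Working backward:
1 = 25 − 3·8
1 = −3·83 + 10·25
So 25·10 ≡ 1 (mod 83).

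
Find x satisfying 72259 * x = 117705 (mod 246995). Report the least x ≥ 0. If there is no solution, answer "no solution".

25515

First find gcd(72259, 246995):
246995 = 3×72259 + 30218
72259 = 2×30218 + 11823
30218 = 2×11823 + 6572
11823 = 1×6572 + 5251
6572 = 1×5251 + 1321
5251 = 3×1321 + 1288
1321 = 1×1288 + 33
1288 = 39×33 + 1
33 = 33×1 + 0
gcd = 1, so a unique solution mod 246995 exists.
Back-substitute for the Bézout coefficients:
1 = 1288 − 39·33
1 = −39·1321 + 40·1288
1 = 40·5251 − 159·1321
1 = −159·6572 + 199·5251
1 = 199·11823 − 358·6572
1 = −358·30218 + 915·11823
1 = 915·72259 − 2188·30218
1 = −2188·246995 + 7479·72259
So 72259·(7479) ≡ 1 (mod 246995), giving 72259⁻¹ ≡ 7479.
x ≡ 72259⁻¹·117705 ≡ 7479·117705 ≡ 25515 (mod 246995).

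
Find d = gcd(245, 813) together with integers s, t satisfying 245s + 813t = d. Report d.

1

Apply Euclid's algorithm to 813 and 245:
813 = 3*245 + 78
245 = 3*78 + 11
78 = 7*11 + 1
11 = 11*1 + 0
gcd(245, 813) = 1.
Working backward:
1 = 78 − 7·11
1 = −7·245 + 22·78
1 = 22·813 − 73·245
So 1 = (22)·813 + (-73)·245.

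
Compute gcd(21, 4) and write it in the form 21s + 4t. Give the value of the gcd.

Euclidean algorithm:
21 = 5*4 + 1
4 = 4*1 + 0
gcd(21, 4) = 1.
Back-substituting:
1 = 21 − 5·4
So 1 = (1)·21 + (-5)·4.

1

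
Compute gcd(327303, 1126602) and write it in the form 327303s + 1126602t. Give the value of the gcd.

9

Apply Euclid's algorithm to 1126602 and 327303:
1126602 = 3×327303 + 144693
327303 = 2×144693 + 37917
144693 = 3×37917 + 30942
37917 = 1×30942 + 6975
30942 = 4×6975 + 3042
6975 = 2×3042 + 891
3042 = 3×891 + 369
891 = 2×369 + 153
369 = 2×153 + 63
153 = 2×63 + 27
63 = 2×27 + 9
27 = 3×9 + 0
gcd(327303, 1126602) = 9.
Express as a combination:
9 = 63 − 2·27
9 = −2·153 + 5·63
9 = 5·369 − 12·153
9 = −12·891 + 29·369
9 = 29·3042 − 99·891
9 = −99·6975 + 227·3042
9 = 227·30942 − 1007·6975
9 = −1007·37917 + 1234·30942
9 = 1234·144693 − 4709·37917
9 = −4709·327303 + 10652·144693
9 = 10652·1126602 − 36665·327303
So 9 = (10652)·1126602 + (-36665)·327303.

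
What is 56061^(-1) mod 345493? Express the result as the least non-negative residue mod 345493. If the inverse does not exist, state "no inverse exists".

50800

Run Euclid on (345493, 56061):
345493 = 6×56061 + 9127
56061 = 6×9127 + 1299
9127 = 7×1299 + 34
1299 = 38×34 + 7
34 = 4×7 + 6
7 = 1×6 + 1
6 = 6×1 + 0
gcd = 1, so the inverse exists. Back-substitute:
1 = 7 − 6
1 = −34 + 5·7
1 = 5·1299 − 191·34
1 = −191·9127 + 1342·1299
1 = 1342·56061 − 8243·9127
1 = −8243·345493 + 50800·56061
So 56061·50800 ≡ 1 (mod 345493).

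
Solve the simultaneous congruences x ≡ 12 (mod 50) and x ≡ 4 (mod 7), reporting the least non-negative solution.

312

Write x = 12 + 50·k. Then 50·k ≡ 4 − 12 ≡ 6 (mod 7).
Need 50⁻¹ mod 7. Extended Euclid on (7, 1):
7 = 7*1 + 0
50⁻¹ ≡ 1 (mod 7), so k ≡ 1·6 ≡ 6 (mod 7).
x = 12 + 50·6 = 312.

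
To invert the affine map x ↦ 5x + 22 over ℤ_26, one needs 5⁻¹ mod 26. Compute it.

Apply the Euclidean algorithm to 26 and 5:
26 = 5·5 + 1
5 = 5·1 + 0
The gcd is 1. Working backward:
1 = 26 − 5·5
Hence 5⁻¹ ≡ -5 ≡ 21 (mod 26).

21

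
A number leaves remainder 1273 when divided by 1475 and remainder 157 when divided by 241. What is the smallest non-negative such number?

Write x = 1273 + 1475·k. Then 1475·k ≡ 157 − 1273 ≡ 89 (mod 241).
Need 1475⁻¹ mod 241. Extended Euclid on (241, 29):
241 = 8·29 + 9
29 = 3·9 + 2
9 = 4·2 + 1
2 = 2·1 + 0
Back-substitute:
1 = 9 − 4·2
1 = −4·29 + 13·9
1 = 13·241 − 108·29
1475⁻¹ ≡ 133 (mod 241), so k ≡ 133·89 ≡ 28 (mod 241).
x = 1273 + 1475·28 = 42573.

42573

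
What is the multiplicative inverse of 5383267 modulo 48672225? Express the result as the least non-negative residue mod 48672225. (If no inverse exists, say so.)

24950353

gcd(48672225, 5383267) by repeated division:
48672225 = 9*5383267 + 222822
5383267 = 24*222822 + 35539
222822 = 6*35539 + 9588
35539 = 3*9588 + 6775
9588 = 1*6775 + 2813
6775 = 2*2813 + 1149
2813 = 2*1149 + 515
1149 = 2*515 + 119
515 = 4*119 + 39
119 = 3*39 + 2
39 = 19*2 + 1
2 = 2*1 + 0
The gcd is 1. Working backward:
1 = 39 − 19·2
1 = −19·119 + 58·39
1 = 58·515 − 251·119
1 = −251·1149 + 560·515
1 = 560·2813 − 1371·1149
1 = −1371·6775 + 3302·2813
1 = 3302·9588 − 4673·6775
1 = −4673·35539 + 17321·9588
1 = 17321·222822 − 108599·35539
1 = −108599·5383267 + 2623697·222822
1 = 2623697·48672225 − 23721872·5383267
Thus 5383267·(-23721872) ≡ 1 (mod 48672225); reducing, -23721872 mod 48672225 = 24950353.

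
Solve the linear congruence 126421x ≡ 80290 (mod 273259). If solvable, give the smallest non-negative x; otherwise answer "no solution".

First find gcd(126421, 273259):
273259 = 2*126421 + 20417
126421 = 6*20417 + 3919
20417 = 5*3919 + 822
3919 = 4*822 + 631
822 = 1*631 + 191
631 = 3*191 + 58
191 = 3*58 + 17
58 = 3*17 + 7
17 = 2*7 + 3
7 = 2*3 + 1
3 = 3*1 + 0
gcd = 1, so a unique solution mod 273259 exists.
Back-substitute for the Bézout coefficients:
1 = 7 − 2·3
1 = −2·17 + 5·7
1 = 5·58 − 17·17
1 = −17·191 + 56·58
1 = 56·631 − 185·191
1 = −185·822 + 241·631
1 = 241·3919 − 1149·822
1 = −1149·20417 + 5986·3919
1 = 5986·126421 − 37065·20417
1 = −37065·273259 + 80116·126421
So 126421·(80116) ≡ 1 (mod 273259), giving 126421⁻¹ ≡ 80116.
x ≡ 126421⁻¹·80290 ≡ 80116·80290 ≡ 270039 (mod 273259).

270039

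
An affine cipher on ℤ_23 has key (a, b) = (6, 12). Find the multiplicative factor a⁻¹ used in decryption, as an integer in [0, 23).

gcd(23, 6) by repeated division:
23 = 3*6 + 5
6 = 1*5 + 1
5 = 5*1 + 0
gcd = 1, so the inverse exists. Back-substitute:
1 = 6 − 5
1 = −23 + 4·6
So 6·4 ≡ 1 (mod 23).

4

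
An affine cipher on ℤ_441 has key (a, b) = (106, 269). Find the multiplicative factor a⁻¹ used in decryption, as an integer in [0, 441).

Extended Euclidean algorithm:
441 = 4*106 + 17
106 = 6*17 + 4
17 = 4*4 + 1
4 = 4*1 + 0
gcd = 1, so the inverse exists. Back-substitute:
1 = 17 − 4·4
1 = −4·106 + 25·17
1 = 25·441 − 104·106
Hence 106⁻¹ ≡ -104 ≡ 337 (mod 441).

337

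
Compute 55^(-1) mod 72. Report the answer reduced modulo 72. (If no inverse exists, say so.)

Apply the Euclidean algorithm to 72 and 55:
72 = 1×55 + 17
55 = 3×17 + 4
17 = 4×4 + 1
4 = 4×1 + 0
gcd = 1, so the inverse exists. Back-substitute:
1 = 17 − 4·4
1 = −4·55 + 13·17
1 = 13·72 − 17·55
Hence 55⁻¹ ≡ -17 ≡ 55 (mod 72).

55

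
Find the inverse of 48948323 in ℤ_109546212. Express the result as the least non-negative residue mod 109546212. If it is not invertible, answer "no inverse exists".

74486291

Apply the Euclidean algorithm to 109546212 and 48948323:
109546212 = 2*48948323 + 11649566
48948323 = 4*11649566 + 2350059
11649566 = 4*2350059 + 2249330
2350059 = 1*2249330 + 100729
2249330 = 22*100729 + 33292
100729 = 3*33292 + 853
33292 = 39*853 + 25
853 = 34*25 + 3
25 = 8*3 + 1
3 = 3*1 + 0
Since gcd(48948323, 109546212) = 1, back-substitute to write 1 as a combination:
1 = 25 − 8·3
1 = −8·853 + 273·25
1 = 273·33292 − 10655·853
1 = −10655·100729 + 32238·33292
1 = 32238·2249330 − 719891·100729
1 = −719891·2350059 + 752129·2249330
1 = 752129·11649566 − 3728407·2350059
1 = −3728407·48948323 + 15665757·11649566
1 = 15665757·109546212 − 35059921·48948323
Thus 48948323·(-35059921) ≡ 1 (mod 109546212); reducing, -35059921 mod 109546212 = 74486291.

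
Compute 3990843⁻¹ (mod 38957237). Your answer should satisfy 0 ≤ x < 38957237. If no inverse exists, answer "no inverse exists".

5588021

Apply the Euclidean algorithm to 38957237 and 3990843:
38957237 = 9*3990843 + 3039650
3990843 = 1*3039650 + 951193
3039650 = 3*951193 + 186071
951193 = 5*186071 + 20838
186071 = 8*20838 + 19367
20838 = 1*19367 + 1471
19367 = 13*1471 + 244
1471 = 6*244 + 7
244 = 34*7 + 6
7 = 1*6 + 1
6 = 6*1 + 0
Since gcd(3990843, 38957237) = 1, back-substitute to write 1 as a combination:
1 = 7 − 6
1 = −244 + 35·7
1 = 35·1471 − 211·244
1 = −211·19367 + 2778·1471
1 = 2778·20838 − 2989·19367
1 = −2989·186071 + 26690·20838
1 = 26690·951193 − 136439·186071
1 = −136439·3039650 + 436007·951193
1 = 436007·3990843 − 572446·3039650
1 = −572446·38957237 + 5588021·3990843
So 3990843·5588021 ≡ 1 (mod 38957237).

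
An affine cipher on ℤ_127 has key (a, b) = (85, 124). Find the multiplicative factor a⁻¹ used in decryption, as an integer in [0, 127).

3

Apply the Euclidean algorithm to 127 and 85:
127 = 1*85 + 42
85 = 2*42 + 1
42 = 42*1 + 0
gcd = 1, so the inverse exists. Back-substitute:
1 = 85 − 2·42
1 = −2·127 + 3·85
So 85·3 ≡ 1 (mod 127).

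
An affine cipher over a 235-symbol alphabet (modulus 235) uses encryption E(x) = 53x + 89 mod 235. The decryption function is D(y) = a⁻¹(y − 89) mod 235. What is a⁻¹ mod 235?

102

Apply the Euclidean algorithm to 235 and 53:
235 = 4*53 + 23
53 = 2*23 + 7
23 = 3*7 + 2
7 = 3*2 + 1
2 = 2*1 + 0
gcd = 1, so the inverse exists. Back-substitute:
1 = 7 − 3·2
1 = −3·23 + 10·7
1 = 10·53 − 23·23
1 = −23·235 + 102·53
So 53·102 ≡ 1 (mod 235).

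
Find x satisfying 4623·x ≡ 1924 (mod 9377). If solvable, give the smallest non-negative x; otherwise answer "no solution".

First find gcd(4623, 9377):
9377 = 2·4623 + 131
4623 = 35·131 + 38
131 = 3·38 + 17
38 = 2·17 + 4
17 = 4·4 + 1
4 = 4·1 + 0
gcd = 1, so a unique solution mod 9377 exists.
Back-substitute for the Bézout coefficients:
1 = 17 − 4·4
1 = −4·38 + 9·17
1 = 9·131 − 31·38
1 = −31·4623 + 1094·131
1 = 1094·9377 − 2219·4623
So 4623·(-2219) ≡ 1 (mod 9377), giving 4623⁻¹ ≡ 7158.
x ≡ 4623⁻¹·1924 ≡ 7158·1924 ≡ 6556 (mod 9377).

6556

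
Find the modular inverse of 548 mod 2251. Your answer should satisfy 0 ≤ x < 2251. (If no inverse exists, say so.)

267

Extended Euclidean algorithm:
2251 = 4·548 + 59
548 = 9·59 + 17
59 = 3·17 + 8
17 = 2·8 + 1
8 = 8·1 + 0
gcd = 1, so the inverse exists. Back-substitute:
1 = 17 − 2·8
1 = −2·59 + 7·17
1 = 7·548 − 65·59
1 = −65·2251 + 267·548
So 548·267 ≡ 1 (mod 2251).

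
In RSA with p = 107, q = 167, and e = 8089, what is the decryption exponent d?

φ(n) = (p−1)(q−1) = 106·166 = 17596.
Need d with 8089·d ≡ 1 (mod 17596). Apply the extended Euclidean algorithm:
17596 = 2*8089 + 1418
8089 = 5*1418 + 999
1418 = 1*999 + 419
999 = 2*419 + 161
419 = 2*161 + 97
161 = 1*97 + 64
97 = 1*64 + 33
64 = 1*33 + 31
33 = 1*31 + 2
31 = 15*2 + 1
2 = 2*1 + 0
Back-substitute:
1 = 31 − 15·2
1 = −15·33 + 16·31
1 = 16·64 − 31·33
1 = −31·97 + 47·64
1 = 47·161 − 78·97
1 = −78·419 + 203·161
1 = 203·999 − 484·419
1 = −484·1418 + 687·999
1 = 687·8089 − 3919·1418
1 = −3919·17596 + 8525·8089
So 8089·8525 ≡ 1 (mod 17596), hence d = 8525.

8525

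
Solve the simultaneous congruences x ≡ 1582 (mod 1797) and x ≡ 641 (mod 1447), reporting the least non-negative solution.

2247832

Write x = 1582 + 1797·k. Then 1797·k ≡ 641 − 1582 ≡ 506 (mod 1447).
Need 1797⁻¹ mod 1447. Extended Euclid on (1447, 350):
1447 = 4·350 + 47
350 = 7·47 + 21
47 = 2·21 + 5
21 = 4·5 + 1
5 = 5·1 + 0
Back-substitute:
1 = 21 − 4·5
1 = −4·47 + 9·21
1 = 9·350 − 67·47
1 = −67·1447 + 277·350
1797⁻¹ ≡ 277 (mod 1447), so k ≡ 277·506 ≡ 1250 (mod 1447).
x = 1582 + 1797·1250 = 2247832.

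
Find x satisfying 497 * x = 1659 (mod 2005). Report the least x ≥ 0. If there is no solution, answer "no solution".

First find gcd(497, 2005):
2005 = 4*497 + 17
497 = 29*17 + 4
17 = 4*4 + 1
4 = 4*1 + 0
gcd = 1, so a unique solution mod 2005 exists.
Back-substitute for the Bézout coefficients:
1 = 17 − 4·4
1 = −4·497 + 117·17
1 = 117·2005 − 472·497
So 497·(-472) ≡ 1 (mod 2005), giving 497⁻¹ ≡ 1533.
x ≡ 497⁻¹·1659 ≡ 1533·1659 ≡ 907 (mod 2005).

907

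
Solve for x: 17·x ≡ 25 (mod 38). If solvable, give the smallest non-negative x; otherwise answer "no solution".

First find gcd(17, 38):
38 = 2·17 + 4
17 = 4·4 + 1
4 = 4·1 + 0
gcd = 1, so a unique solution mod 38 exists.
Back-substitute for the Bézout coefficients:
1 = 17 − 4·4
1 = −4·38 + 9·17
So 17·(9) ≡ 1 (mod 38), giving 17⁻¹ ≡ 9.
x ≡ 17⁻¹·25 ≡ 9·25 ≡ 35 (mod 38).

35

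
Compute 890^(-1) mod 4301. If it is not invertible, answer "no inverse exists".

3233

Run Euclid on (4301, 890):
4301 = 4*890 + 741
890 = 1*741 + 149
741 = 4*149 + 145
149 = 1*145 + 4
145 = 36*4 + 1
4 = 4*1 + 0
gcd = 1, so the inverse exists. Back-substitute:
1 = 145 − 36·4
1 = −36·149 + 37·145
1 = 37·741 − 184·149
1 = −184·890 + 221·741
1 = 221·4301 − 1068·890
Thus 890·(-1068) ≡ 1 (mod 4301); reducing, -1068 mod 4301 = 3233.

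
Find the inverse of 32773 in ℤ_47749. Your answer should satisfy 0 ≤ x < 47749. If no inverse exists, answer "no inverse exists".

Euclidean algorithm on 47749, 32773:
47749 = 1×32773 + 14976
32773 = 2×14976 + 2821
14976 = 5×2821 + 871
2821 = 3×871 + 208
871 = 4×208 + 39
208 = 5×39 + 13
39 = 3×13 + 0
The gcd is 13, not 1, hence no inverse exists.

no inverse exists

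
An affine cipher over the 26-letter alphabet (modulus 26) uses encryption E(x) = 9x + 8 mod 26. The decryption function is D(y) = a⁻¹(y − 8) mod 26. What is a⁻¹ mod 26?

Apply the Euclidean algorithm to 26 and 9:
26 = 2·9 + 8
9 = 1·8 + 1
8 = 8·1 + 0
Since gcd(9, 26) = 1, back-substitute to write 1 as a combination:
1 = 9 − 8
1 = −26 + 3·9
So 9·3 ≡ 1 (mod 26).

3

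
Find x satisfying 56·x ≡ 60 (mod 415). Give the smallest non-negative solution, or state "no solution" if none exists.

First find gcd(56, 415):
415 = 7·56 + 23
56 = 2·23 + 10
23 = 2·10 + 3
10 = 3·3 + 1
3 = 3·1 + 0
gcd = 1, so a unique solution mod 415 exists.
Back-substitute for the Bézout coefficients:
1 = 10 − 3·3
1 = −3·23 + 7·10
1 = 7·56 − 17·23
1 = −17·415 + 126·56
So 56·(126) ≡ 1 (mod 415), giving 56⁻¹ ≡ 126.
x ≡ 56⁻¹·60 ≡ 126·60 ≡ 90 (mod 415).

90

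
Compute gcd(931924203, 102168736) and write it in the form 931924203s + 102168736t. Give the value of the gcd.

Apply Euclid's algorithm to 931924203 and 102168736:
931924203 = 9×102168736 + 12405579
102168736 = 8×12405579 + 2924104
12405579 = 4×2924104 + 709163
2924104 = 4×709163 + 87452
709163 = 8×87452 + 9547
87452 = 9×9547 + 1529
9547 = 6×1529 + 373
1529 = 4×373 + 37
373 = 10×37 + 3
37 = 12×3 + 1
3 = 3×1 + 0
gcd(931924203, 102168736) = 1.
Back-substituting:
1 = 37 − 12·3
1 = −12·373 + 121·37
1 = 121·1529 − 496·373
1 = −496·9547 + 3097·1529
1 = 3097·87452 − 28369·9547
1 = −28369·709163 + 230049·87452
1 = 230049·2924104 − 948565·709163
1 = −948565·12405579 + 4024309·2924104
1 = 4024309·102168736 − 33143037·12405579
1 = −33143037·931924203 + 302311642·102168736
So 1 = (-33143037)·931924203 + (302311642)·102168736.

1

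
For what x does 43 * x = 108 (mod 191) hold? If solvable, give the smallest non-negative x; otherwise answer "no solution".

118

First find gcd(43, 191):
191 = 4×43 + 19
43 = 2×19 + 5
19 = 3×5 + 4
5 = 1×4 + 1
4 = 4×1 + 0
gcd = 1, so a unique solution mod 191 exists.
Back-substitute for the Bézout coefficients:
1 = 5 − 4
1 = −19 + 4·5
1 = 4·43 − 9·19
1 = −9·191 + 40·43
So 43·(40) ≡ 1 (mod 191), giving 43⁻¹ ≡ 40.
x ≡ 43⁻¹·108 ≡ 40·108 ≡ 118 (mod 191).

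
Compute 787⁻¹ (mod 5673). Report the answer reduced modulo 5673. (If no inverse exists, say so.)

5500

gcd(5673, 787) by repeated division:
5673 = 7×787 + 164
787 = 4×164 + 131
164 = 1×131 + 33
131 = 3×33 + 32
33 = 1×32 + 1
32 = 32×1 + 0
The gcd is 1. Working backward:
1 = 33 − 32
1 = −131 + 4·33
1 = 4·164 − 5·131
1 = −5·787 + 24·164
1 = 24·5673 − 173·787
Hence 787⁻¹ ≡ -173 ≡ 5500 (mod 5673).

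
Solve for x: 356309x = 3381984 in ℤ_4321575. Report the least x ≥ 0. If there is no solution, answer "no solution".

First find gcd(356309, 4321575):
4321575 = 12×356309 + 45867
356309 = 7×45867 + 35240
45867 = 1×35240 + 10627
35240 = 3×10627 + 3359
10627 = 3×3359 + 550
3359 = 6×550 + 59
550 = 9×59 + 19
59 = 3×19 + 2
19 = 9×2 + 1
2 = 2×1 + 0
gcd = 1, so a unique solution mod 4321575 exists.
Back-substitute for the Bézout coefficients:
1 = 19 − 9·2
1 = −9·59 + 28·19
1 = 28·550 − 261·59
1 = −261·3359 + 1594·550
1 = 1594·10627 − 5043·3359
1 = −5043·35240 + 16723·10627
1 = 16723·45867 − 21766·35240
1 = −21766·356309 + 169085·45867
1 = 169085·4321575 − 2050786·356309
So 356309·(-2050786) ≡ 1 (mod 4321575), giving 356309⁻¹ ≡ 2270789.
x ≡ 356309⁻¹·3381984 ≡ 2270789·3381984 ≡ 529101 (mod 4321575).

529101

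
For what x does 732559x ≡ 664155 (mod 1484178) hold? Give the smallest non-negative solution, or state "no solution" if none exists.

First find gcd(732559, 1484178):
1484178 = 2×732559 + 19060
732559 = 38×19060 + 8279
19060 = 2×8279 + 2502
8279 = 3×2502 + 773
2502 = 3×773 + 183
773 = 4×183 + 41
183 = 4×41 + 19
41 = 2×19 + 3
19 = 6×3 + 1
3 = 3×1 + 0
gcd = 1, so a unique solution mod 1484178 exists.
Back-substitute for the Bézout coefficients:
1 = 19 − 6·3
1 = −6·41 + 13·19
1 = 13·183 − 58·41
1 = −58·773 + 245·183
1 = 245·2502 − 793·773
1 = −793·8279 + 2624·2502
1 = 2624·19060 − 6041·8279
1 = −6041·732559 + 232182·19060
1 = 232182·1484178 − 470405·732559
So 732559·(-470405) ≡ 1 (mod 1484178), giving 732559⁻¹ ≡ 1013773.
x ≡ 732559⁻¹·664155 ≡ 1013773·664155 ≡ 604581 (mod 1484178).

604581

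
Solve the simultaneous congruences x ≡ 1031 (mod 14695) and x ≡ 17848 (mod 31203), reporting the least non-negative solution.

36400546

Write x = 1031 + 14695·k. Then 14695·k ≡ 17848 − 1031 ≡ 16817 (mod 31203).
Need 14695⁻¹ mod 31203. Extended Euclid on (31203, 14695):
31203 = 2*14695 + 1813
14695 = 8*1813 + 191
1813 = 9*191 + 94
191 = 2*94 + 3
94 = 31*3 + 1
3 = 3*1 + 0
Back-substitute:
1 = 94 − 31·3
1 = −31·191 + 63·94
1 = 63·1813 − 598·191
1 = −598·14695 + 4847·1813
1 = 4847·31203 − 10292·14695
14695⁻¹ ≡ 20911 (mod 31203), so k ≡ 20911·16817 ≡ 2477 (mod 31203).
x = 1031 + 14695·2477 = 36400546.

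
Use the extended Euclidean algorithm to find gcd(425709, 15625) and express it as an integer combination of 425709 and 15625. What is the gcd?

Apply Euclid's algorithm to 425709 and 15625:
425709 = 27·15625 + 3834
15625 = 4·3834 + 289
3834 = 13·289 + 77
289 = 3·77 + 58
77 = 1·58 + 19
58 = 3·19 + 1
19 = 19·1 + 0
gcd(425709, 15625) = 1.
Express as a combination:
1 = 58 − 3·19
1 = −3·77 + 4·58
1 = 4·289 − 15·77
1 = −15·3834 + 199·289
1 = 199·15625 − 811·3834
1 = −811·425709 + 22096·15625
So 1 = (-811)·425709 + (22096)·15625.

1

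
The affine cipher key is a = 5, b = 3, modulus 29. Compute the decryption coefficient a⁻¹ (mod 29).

Run Euclid on (29, 5):
29 = 5×5 + 4
5 = 1×4 + 1
4 = 4×1 + 0
gcd = 1, so the inverse exists. Back-substitute:
1 = 5 − 4
1 = −29 + 6·5
So 5·6 ≡ 1 (mod 29).

6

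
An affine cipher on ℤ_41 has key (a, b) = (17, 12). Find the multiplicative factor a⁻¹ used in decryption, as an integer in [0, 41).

Run Euclid on (41, 17):
41 = 2·17 + 7
17 = 2·7 + 3
7 = 2·3 + 1
3 = 3·1 + 0
Since gcd(17, 41) = 1, back-substitute to write 1 as a combination:
1 = 7 − 2·3
1 = −2·17 + 5·7
1 = 5·41 − 12·17
Hence 17⁻¹ ≡ -12 ≡ 29 (mod 41).

29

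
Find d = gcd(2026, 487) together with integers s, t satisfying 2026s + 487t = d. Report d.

Apply Euclid's algorithm to 2026 and 487:
2026 = 4×487 + 78
487 = 6×78 + 19
78 = 4×19 + 2
19 = 9×2 + 1
2 = 2×1 + 0
gcd(2026, 487) = 1.
Express as a combination:
1 = 19 − 9·2
1 = −9·78 + 37·19
1 = 37·487 − 231·78
1 = −231·2026 + 961·487
So 1 = (-231)·2026 + (961)·487.

1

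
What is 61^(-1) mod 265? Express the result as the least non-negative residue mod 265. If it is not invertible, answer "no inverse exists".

Apply the Euclidean algorithm to 265 and 61:
265 = 4*61 + 21
61 = 2*21 + 19
21 = 1*19 + 2
19 = 9*2 + 1
2 = 2*1 + 0
gcd = 1, so the inverse exists. Back-substitute:
1 = 19 − 9·2
1 = −9·21 + 10·19
1 = 10·61 − 29·21
1 = −29·265 + 126·61
So 61·126 ≡ 1 (mod 265).

126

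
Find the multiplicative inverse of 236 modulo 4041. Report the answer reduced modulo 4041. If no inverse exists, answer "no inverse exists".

Apply the Euclidean algorithm to 4041 and 236:
4041 = 17*236 + 29
236 = 8*29 + 4
29 = 7*4 + 1
4 = 4*1 + 0
The gcd is 1. Working backward:
1 = 29 − 7·4
1 = −7·236 + 57·29
1 = 57·4041 − 976·236
Thus 236·(-976) ≡ 1 (mod 4041); reducing, -976 mod 4041 = 3065.

3065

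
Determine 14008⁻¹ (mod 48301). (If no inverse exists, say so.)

1362

Apply the Euclidean algorithm to 48301 and 14008:
48301 = 3*14008 + 6277
14008 = 2*6277 + 1454
6277 = 4*1454 + 461
1454 = 3*461 + 71
461 = 6*71 + 35
71 = 2*35 + 1
35 = 35*1 + 0
Since gcd(14008, 48301) = 1, back-substitute to write 1 as a combination:
1 = 71 − 2·35
1 = −2·461 + 13·71
1 = 13·1454 − 41·461
1 = −41·6277 + 177·1454
1 = 177·14008 − 395·6277
1 = −395·48301 + 1362·14008
So 14008·1362 ≡ 1 (mod 48301).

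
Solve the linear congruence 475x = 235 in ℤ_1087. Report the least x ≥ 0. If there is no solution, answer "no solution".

790

First find gcd(475, 1087):
1087 = 2×475 + 137
475 = 3×137 + 64
137 = 2×64 + 9
64 = 7×9 + 1
9 = 9×1 + 0
gcd = 1, so a unique solution mod 1087 exists.
Back-substitute for the Bézout coefficients:
1 = 64 − 7·9
1 = −7·137 + 15·64
1 = 15·475 − 52·137
1 = −52·1087 + 119·475
So 475·(119) ≡ 1 (mod 1087), giving 475⁻¹ ≡ 119.
x ≡ 475⁻¹·235 ≡ 119·235 ≡ 790 (mod 1087).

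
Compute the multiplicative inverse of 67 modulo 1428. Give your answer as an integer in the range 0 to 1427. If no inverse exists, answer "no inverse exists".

1087

Apply the Euclidean algorithm to 1428 and 67:
1428 = 21×67 + 21
67 = 3×21 + 4
21 = 5×4 + 1
4 = 4×1 + 0
Since gcd(67, 1428) = 1, back-substitute to write 1 as a combination:
1 = 21 − 5·4
1 = −5·67 + 16·21
1 = 16·1428 − 341·67
Hence 67⁻¹ ≡ -341 ≡ 1087 (mod 1428).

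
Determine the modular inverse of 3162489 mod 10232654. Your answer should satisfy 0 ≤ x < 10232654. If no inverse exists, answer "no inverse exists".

1653127

Extended Euclidean algorithm:
10232654 = 3·3162489 + 745187
3162489 = 4·745187 + 181741
745187 = 4·181741 + 18223
181741 = 9·18223 + 17734
18223 = 1·17734 + 489
17734 = 36·489 + 130
489 = 3·130 + 99
130 = 1·99 + 31
99 = 3·31 + 6
31 = 5·6 + 1
6 = 6·1 + 0
The gcd is 1. Working backward:
1 = 31 − 5·6
1 = −5·99 + 16·31
1 = 16·130 − 21·99
1 = −21·489 + 79·130
1 = 79·17734 − 2865·489
1 = −2865·18223 + 2944·17734
1 = 2944·181741 − 29361·18223
1 = −29361·745187 + 120388·181741
1 = 120388·3162489 − 510913·745187
1 = −510913·10232654 + 1653127·3162489
So 3162489·1653127 ≡ 1 (mod 10232654).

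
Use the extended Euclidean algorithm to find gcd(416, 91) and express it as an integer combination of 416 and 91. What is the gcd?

13

Apply Euclid's algorithm to 416 and 91:
416 = 4*91 + 52
91 = 1*52 + 39
52 = 1*39 + 13
39 = 3*13 + 0
gcd(416, 91) = 13.
Back-substituting:
13 = 52 − 39
13 = −91 + 2·52
13 = 2·416 − 9·91
So 13 = (2)·416 + (-9)·91.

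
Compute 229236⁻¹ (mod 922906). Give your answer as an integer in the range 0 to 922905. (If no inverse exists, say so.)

no inverse exists

Euclidean algorithm on 922906, 229236:
922906 = 4×229236 + 5962
229236 = 38×5962 + 2680
5962 = 2×2680 + 602
2680 = 4×602 + 272
602 = 2×272 + 58
272 = 4×58 + 40
58 = 1×40 + 18
40 = 2×18 + 4
18 = 4×4 + 2
4 = 2×2 + 0
gcd(229236, 922906) = 2 ≠ 1, so 229236 has no multiplicative inverse modulo 922906.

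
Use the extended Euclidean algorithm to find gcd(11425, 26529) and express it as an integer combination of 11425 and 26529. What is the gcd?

Apply Euclid's algorithm to 26529 and 11425:
26529 = 2×11425 + 3679
11425 = 3×3679 + 388
3679 = 9×388 + 187
388 = 2×187 + 14
187 = 13×14 + 5
14 = 2×5 + 4
5 = 1×4 + 1
4 = 4×1 + 0
gcd(11425, 26529) = 1.
Working backward:
1 = 5 − 4
1 = −14 + 3·5
1 = 3·187 − 40·14
1 = −40·388 + 83·187
1 = 83·3679 − 787·388
1 = −787·11425 + 2444·3679
1 = 2444·26529 − 5675·11425
So 1 = (2444)·26529 + (-5675)·11425.

1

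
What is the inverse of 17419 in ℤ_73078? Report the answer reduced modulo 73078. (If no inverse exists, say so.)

50029

Run Euclid on (73078, 17419):
73078 = 4*17419 + 3402
17419 = 5*3402 + 409
3402 = 8*409 + 130
409 = 3*130 + 19
130 = 6*19 + 16
19 = 1*16 + 3
16 = 5*3 + 1
3 = 3*1 + 0
Since gcd(17419, 73078) = 1, back-substitute to write 1 as a combination:
1 = 16 − 5·3
1 = −5·19 + 6·16
1 = 6·130 − 41·19
1 = −41·409 + 129·130
1 = 129·3402 − 1073·409
1 = −1073·17419 + 5494·3402
1 = 5494·73078 − 23049·17419
So 17419·(-23049) ≡ 1 (mod 73078), and -23049 ≡ 50029 (mod 73078).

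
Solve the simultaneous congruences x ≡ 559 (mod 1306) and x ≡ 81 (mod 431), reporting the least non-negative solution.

169033

Write x = 559 + 1306·k. Then 1306·k ≡ 81 − 559 ≡ 384 (mod 431).
Need 1306⁻¹ mod 431. Extended Euclid on (431, 13):
431 = 33×13 + 2
13 = 6×2 + 1
2 = 2×1 + 0
Back-substitute:
1 = 13 − 6·2
1 = −6·431 + 199·13
1306⁻¹ ≡ 199 (mod 431), so k ≡ 199·384 ≡ 129 (mod 431).
x = 559 + 1306·129 = 169033.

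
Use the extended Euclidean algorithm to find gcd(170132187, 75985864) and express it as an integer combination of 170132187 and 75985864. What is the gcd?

1

Euclidean algorithm:
170132187 = 2·75985864 + 18160459
75985864 = 4·18160459 + 3344028
18160459 = 5·3344028 + 1440319
3344028 = 2·1440319 + 463390
1440319 = 3·463390 + 50149
463390 = 9·50149 + 12049
50149 = 4·12049 + 1953
12049 = 6·1953 + 331
1953 = 5·331 + 298
331 = 1·298 + 33
298 = 9·33 + 1
33 = 33·1 + 0
gcd(170132187, 75985864) = 1.
Express as a combination:
1 = 298 − 9·33
1 = −9·331 + 10·298
1 = 10·1953 − 59·331
1 = −59·12049 + 364·1953
1 = 364·50149 − 1515·12049
1 = −1515·463390 + 13999·50149
1 = 13999·1440319 − 43512·463390
1 = −43512·3344028 + 101023·1440319
1 = 101023·18160459 − 548627·3344028
1 = −548627·75985864 + 2295531·18160459
1 = 2295531·170132187 − 5139689·75985864
So 1 = (2295531)·170132187 + (-5139689)·75985864.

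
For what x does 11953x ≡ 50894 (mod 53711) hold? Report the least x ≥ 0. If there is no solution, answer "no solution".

876

First find gcd(11953, 53711):
53711 = 4*11953 + 5899
11953 = 2*5899 + 155
5899 = 38*155 + 9
155 = 17*9 + 2
9 = 4*2 + 1
2 = 2*1 + 0
gcd = 1, so a unique solution mod 53711 exists.
Back-substitute for the Bézout coefficients:
1 = 9 − 4·2
1 = −4·155 + 69·9
1 = 69·5899 − 2626·155
1 = −2626·11953 + 5321·5899
1 = 5321·53711 − 23910·11953
So 11953·(-23910) ≡ 1 (mod 53711), giving 11953⁻¹ ≡ 29801.
x ≡ 11953⁻¹·50894 ≡ 29801·50894 ≡ 876 (mod 53711).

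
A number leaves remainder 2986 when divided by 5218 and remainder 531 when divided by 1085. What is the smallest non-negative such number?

Write x = 2986 + 5218·k. Then 5218·k ≡ 531 − 2986 ≡ 800 (mod 1085).
Need 5218⁻¹ mod 1085. Extended Euclid on (1085, 878):
1085 = 1*878 + 207
878 = 4*207 + 50
207 = 4*50 + 7
50 = 7*7 + 1
7 = 7*1 + 0
Back-substitute:
1 = 50 − 7·7
1 = −7·207 + 29·50
1 = 29·878 − 123·207
1 = −123·1085 + 152·878
5218⁻¹ ≡ 152 (mod 1085), so k ≡ 152·800 ≡ 80 (mod 1085).
x = 2986 + 5218·80 = 420426.

420426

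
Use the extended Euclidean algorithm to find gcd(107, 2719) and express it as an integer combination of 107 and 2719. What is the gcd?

Repeated division:
2719 = 25*107 + 44
107 = 2*44 + 19
44 = 2*19 + 6
19 = 3*6 + 1
6 = 6*1 + 0
gcd(107, 2719) = 1.
Express as a combination:
1 = 19 − 3·6
1 = −3·44 + 7·19
1 = 7·107 − 17·44
1 = −17·2719 + 432·107
So 1 = (-17)·2719 + (432)·107.

1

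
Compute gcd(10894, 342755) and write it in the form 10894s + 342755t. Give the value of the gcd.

Apply Euclid's algorithm to 342755 and 10894:
342755 = 31*10894 + 5041
10894 = 2*5041 + 812
5041 = 6*812 + 169
812 = 4*169 + 136
169 = 1*136 + 33
136 = 4*33 + 4
33 = 8*4 + 1
4 = 4*1 + 0
gcd(10894, 342755) = 1.
Back-substituting:
1 = 33 − 8·4
1 = −8·136 + 33·33
1 = 33·169 − 41·136
1 = −41·812 + 197·169
1 = 197·5041 − 1223·812
1 = −1223·10894 + 2643·5041
1 = 2643·342755 − 83156·10894
So 1 = (2643)·342755 + (-83156)·10894.

1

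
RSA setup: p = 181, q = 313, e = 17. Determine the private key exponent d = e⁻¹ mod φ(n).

49553

φ(n) = (p−1)(q−1) = 180·312 = 56160.
Need d with 17·d ≡ 1 (mod 56160). Apply the extended Euclidean algorithm:
56160 = 3303·17 + 9
17 = 1·9 + 8
9 = 1·8 + 1
8 = 8·1 + 0
Back-substitute:
1 = 9 − 8
1 = −17 + 2·9
1 = 2·56160 − 6607·17
So 17·(-6607) ≡ 1 (mod 56160), hence d ≡ -6607 ≡ 49553 (mod 56160).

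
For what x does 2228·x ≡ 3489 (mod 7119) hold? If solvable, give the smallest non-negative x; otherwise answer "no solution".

First find gcd(2228, 7119):
7119 = 3·2228 + 435
2228 = 5·435 + 53
435 = 8·53 + 11
53 = 4·11 + 9
11 = 1·9 + 2
9 = 4·2 + 1
2 = 2·1 + 0
gcd = 1, so a unique solution mod 7119 exists.
Back-substitute for the Bézout coefficients:
1 = 9 − 4·2
1 = −4·11 + 5·9
1 = 5·53 − 24·11
1 = −24·435 + 197·53
1 = 197·2228 − 1009·435
1 = −1009·7119 + 3224·2228
So 2228·(3224) ≡ 1 (mod 7119), giving 2228⁻¹ ≡ 3224.
x ≡ 2228⁻¹·3489 ≡ 3224·3489 ≡ 516 (mod 7119).

516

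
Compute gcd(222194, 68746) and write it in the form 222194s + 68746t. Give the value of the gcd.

2

Apply Euclid's algorithm to 222194 and 68746:
222194 = 3·68746 + 15956
68746 = 4·15956 + 4922
15956 = 3·4922 + 1190
4922 = 4·1190 + 162
1190 = 7·162 + 56
162 = 2·56 + 50
56 = 1·50 + 6
50 = 8·6 + 2
6 = 3·2 + 0
gcd(222194, 68746) = 2.
Express as a combination:
2 = 50 − 8·6
2 = −8·56 + 9·50
2 = 9·162 − 26·56
2 = −26·1190 + 191·162
2 = 191·4922 − 790·1190
2 = −790·15956 + 2561·4922
2 = 2561·68746 − 11034·15956
2 = −11034·222194 + 35663·68746
So 2 = (-11034)·222194 + (35663)·68746.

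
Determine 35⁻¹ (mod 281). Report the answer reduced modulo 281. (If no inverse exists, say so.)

273

Apply the Euclidean algorithm to 281 and 35:
281 = 8·35 + 1
35 = 35·1 + 0
Since gcd(35, 281) = 1, back-substitute to write 1 as a combination:
1 = 281 − 8·35
So 35·(-8) ≡ 1 (mod 281), and -8 ≡ 273 (mod 281).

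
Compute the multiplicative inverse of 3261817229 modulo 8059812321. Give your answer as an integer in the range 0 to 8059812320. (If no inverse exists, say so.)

Euclidean algorithm on 8059812321, 3261817229:
8059812321 = 2*3261817229 + 1536177863
3261817229 = 2*1536177863 + 189461503
1536177863 = 8*189461503 + 20485839
189461503 = 9*20485839 + 5088952
20485839 = 4*5088952 + 130031
5088952 = 39*130031 + 17743
130031 = 7*17743 + 5830
17743 = 3*5830 + 253
5830 = 23*253 + 11
253 = 23*11 + 0
gcd(3261817229, 8059812321) = 11 ≠ 1, so 3261817229 has no multiplicative inverse modulo 8059812321.

no inverse exists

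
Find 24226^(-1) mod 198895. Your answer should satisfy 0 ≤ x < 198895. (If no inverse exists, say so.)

Extended Euclidean algorithm:
198895 = 8·24226 + 5087
24226 = 4·5087 + 3878
5087 = 1·3878 + 1209
3878 = 3·1209 + 251
1209 = 4·251 + 205
251 = 1·205 + 46
205 = 4·46 + 21
46 = 2·21 + 4
21 = 5·4 + 1
4 = 4·1 + 0
gcd = 1, so the inverse exists. Back-substitute:
1 = 21 − 5·4
1 = −5·46 + 11·21
1 = 11·205 − 49·46
1 = −49·251 + 60·205
1 = 60·1209 − 289·251
1 = −289·3878 + 927·1209
1 = 927·5087 − 1216·3878
1 = −1216·24226 + 5791·5087
1 = 5791·198895 − 47544·24226
Hence 24226⁻¹ ≡ -47544 ≡ 151351 (mod 198895).

151351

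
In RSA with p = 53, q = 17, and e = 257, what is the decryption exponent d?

φ(n) = (p−1)(q−1) = 52·16 = 832.
Need d with 257·d ≡ 1 (mod 832). Apply the extended Euclidean algorithm:
832 = 3×257 + 61
257 = 4×61 + 13
61 = 4×13 + 9
13 = 1×9 + 4
9 = 2×4 + 1
4 = 4×1 + 0
Back-substitute:
1 = 9 − 2·4
1 = −2·13 + 3·9
1 = 3·61 − 14·13
1 = −14·257 + 59·61
1 = 59·832 − 191·257
So 257·(-191) ≡ 1 (mod 832), hence d ≡ -191 ≡ 641 (mod 832).

641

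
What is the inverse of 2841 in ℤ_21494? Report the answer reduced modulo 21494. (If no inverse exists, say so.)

14579

Apply the Euclidean algorithm to 21494 and 2841:
21494 = 7×2841 + 1607
2841 = 1×1607 + 1234
1607 = 1×1234 + 373
1234 = 3×373 + 115
373 = 3×115 + 28
115 = 4×28 + 3
28 = 9×3 + 1
3 = 3×1 + 0
gcd = 1, so the inverse exists. Back-substitute:
1 = 28 − 9·3
1 = −9·115 + 37·28
1 = 37·373 − 120·115
1 = −120·1234 + 397·373
1 = 397·1607 − 517·1234
1 = −517·2841 + 914·1607
1 = 914·21494 − 6915·2841
Thus 2841·(-6915) ≡ 1 (mod 21494); reducing, -6915 mod 21494 = 14579.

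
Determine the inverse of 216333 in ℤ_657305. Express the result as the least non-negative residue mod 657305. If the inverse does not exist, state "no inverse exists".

Run Euclid on (657305, 216333):
657305 = 3*216333 + 8306
216333 = 26*8306 + 377
8306 = 22*377 + 12
377 = 31*12 + 5
12 = 2*5 + 2
5 = 2*2 + 1
2 = 2*1 + 0
Since gcd(216333, 657305) = 1, back-substitute to write 1 as a combination:
1 = 5 − 2·2
1 = −2·12 + 5·5
1 = 5·377 − 157·12
1 = −157·8306 + 3459·377
1 = 3459·216333 − 90091·8306
1 = −90091·657305 + 273732·216333
So 216333·273732 ≡ 1 (mod 657305).

273732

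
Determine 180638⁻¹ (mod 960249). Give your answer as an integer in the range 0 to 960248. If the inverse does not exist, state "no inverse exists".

Extended Euclidean algorithm:
960249 = 5*180638 + 57059
180638 = 3*57059 + 9461
57059 = 6*9461 + 293
9461 = 32*293 + 85
293 = 3*85 + 38
85 = 2*38 + 9
38 = 4*9 + 2
9 = 4*2 + 1
2 = 2*1 + 0
gcd = 1, so the inverse exists. Back-substitute:
1 = 9 − 4·2
1 = −4·38 + 17·9
1 = 17·85 − 38·38
1 = −38·293 + 131·85
1 = 131·9461 − 4230·293
1 = −4230·57059 + 25511·9461
1 = 25511·180638 − 80763·57059
1 = −80763·960249 + 429326·180638
So 180638·429326 ≡ 1 (mod 960249).

429326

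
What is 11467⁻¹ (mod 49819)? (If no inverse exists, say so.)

Run Euclid on (49819, 11467):
49819 = 4×11467 + 3951
11467 = 2×3951 + 3565
3951 = 1×3565 + 386
3565 = 9×386 + 91
386 = 4×91 + 22
91 = 4×22 + 3
22 = 7×3 + 1
3 = 3×1 + 0
gcd = 1, so the inverse exists. Back-substitute:
1 = 22 − 7·3
1 = −7·91 + 29·22
1 = 29·386 − 123·91
1 = −123·3565 + 1136·386
1 = 1136·3951 − 1259·3565
1 = −1259·11467 + 3654·3951
1 = 3654·49819 − 15875·11467
Thus 11467·(-15875) ≡ 1 (mod 49819); reducing, -15875 mod 49819 = 33944.

33944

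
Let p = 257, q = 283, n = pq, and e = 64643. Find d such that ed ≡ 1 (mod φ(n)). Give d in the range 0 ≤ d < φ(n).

39467

φ(n) = (p−1)(q−1) = 256·282 = 72192.
Need d with 64643·d ≡ 1 (mod 72192). Apply the extended Euclidean algorithm:
72192 = 1*64643 + 7549
64643 = 8*7549 + 4251
7549 = 1*4251 + 3298
4251 = 1*3298 + 953
3298 = 3*953 + 439
953 = 2*439 + 75
439 = 5*75 + 64
75 = 1*64 + 11
64 = 5*11 + 9
11 = 1*9 + 2
9 = 4*2 + 1
2 = 2*1 + 0
Back-substitute:
1 = 9 − 4·2
1 = −4·11 + 5·9
1 = 5·64 − 29·11
1 = −29·75 + 34·64
1 = 34·439 − 199·75
1 = −199·953 + 432·439
1 = 432·3298 − 1495·953
1 = −1495·4251 + 1927·3298
1 = 1927·7549 − 3422·4251
1 = −3422·64643 + 29303·7549
1 = 29303·72192 − 32725·64643
So 64643·(-32725) ≡ 1 (mod 72192), hence d ≡ -32725 ≡ 39467 (mod 72192).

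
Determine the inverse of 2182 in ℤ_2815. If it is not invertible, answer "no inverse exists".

378

Run Euclid on (2815, 2182):
2815 = 1·2182 + 633
2182 = 3·633 + 283
633 = 2·283 + 67
283 = 4·67 + 15
67 = 4·15 + 7
15 = 2·7 + 1
7 = 7·1 + 0
Since gcd(2182, 2815) = 1, back-substitute to write 1 as a combination:
1 = 15 − 2·7
1 = −2·67 + 9·15
1 = 9·283 − 38·67
1 = −38·633 + 85·283
1 = 85·2182 − 293·633
1 = −293·2815 + 378·2182
So 2182·378 ≡ 1 (mod 2815).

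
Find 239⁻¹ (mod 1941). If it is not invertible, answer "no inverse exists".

1673

Extended Euclidean algorithm:
1941 = 8×239 + 29
239 = 8×29 + 7
29 = 4×7 + 1
7 = 7×1 + 0
The gcd is 1. Working backward:
1 = 29 − 4·7
1 = −4·239 + 33·29
1 = 33·1941 − 268·239
Hence 239⁻¹ ≡ -268 ≡ 1673 (mod 1941).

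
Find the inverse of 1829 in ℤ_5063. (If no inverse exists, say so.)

609

gcd(5063, 1829) by repeated division:
5063 = 2·1829 + 1405
1829 = 1·1405 + 424
1405 = 3·424 + 133
424 = 3·133 + 25
133 = 5·25 + 8
25 = 3·8 + 1
8 = 8·1 + 0
The gcd is 1. Working backward:
1 = 25 − 3·8
1 = −3·133 + 16·25
1 = 16·424 − 51·133
1 = −51·1405 + 169·424
1 = 169·1829 − 220·1405
1 = −220·5063 + 609·1829
So 1829·609 ≡ 1 (mod 5063).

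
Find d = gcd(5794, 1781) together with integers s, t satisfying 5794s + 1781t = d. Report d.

1

Euclidean algorithm:
5794 = 3·1781 + 451
1781 = 3·451 + 428
451 = 1·428 + 23
428 = 18·23 + 14
23 = 1·14 + 9
14 = 1·9 + 5
9 = 1·5 + 4
5 = 1·4 + 1
4 = 4·1 + 0
gcd(5794, 1781) = 1.
Working backward:
1 = 5 − 4
1 = −9 + 2·5
1 = 2·14 − 3·9
1 = −3·23 + 5·14
1 = 5·428 − 93·23
1 = −93·451 + 98·428
1 = 98·1781 − 387·451
1 = −387·5794 + 1259·1781
So 1 = (-387)·5794 + (1259)·1781.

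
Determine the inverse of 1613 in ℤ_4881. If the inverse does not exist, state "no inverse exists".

581

Extended Euclidean algorithm:
4881 = 3×1613 + 42
1613 = 38×42 + 17
42 = 2×17 + 8
17 = 2×8 + 1
8 = 8×1 + 0
The gcd is 1. Working backward:
1 = 17 − 2·8
1 = −2·42 + 5·17
1 = 5·1613 − 192·42
1 = −192·4881 + 581·1613
So 1613·581 ≡ 1 (mod 4881).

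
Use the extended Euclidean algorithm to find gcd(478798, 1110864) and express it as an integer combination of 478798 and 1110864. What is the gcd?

2

Repeated division:
1110864 = 2*478798 + 153268
478798 = 3*153268 + 18994
153268 = 8*18994 + 1316
18994 = 14*1316 + 570
1316 = 2*570 + 176
570 = 3*176 + 42
176 = 4*42 + 8
42 = 5*8 + 2
8 = 4*2 + 0
gcd(478798, 1110864) = 2.
Express as a combination:
2 = 42 − 5·8
2 = −5·176 + 21·42
2 = 21·570 − 68·176
2 = −68·1316 + 157·570
2 = 157·18994 − 2266·1316
2 = −2266·153268 + 18285·18994
2 = 18285·478798 − 57121·153268
2 = −57121·1110864 + 132527·478798
So 2 = (-57121)·1110864 + (132527)·478798.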